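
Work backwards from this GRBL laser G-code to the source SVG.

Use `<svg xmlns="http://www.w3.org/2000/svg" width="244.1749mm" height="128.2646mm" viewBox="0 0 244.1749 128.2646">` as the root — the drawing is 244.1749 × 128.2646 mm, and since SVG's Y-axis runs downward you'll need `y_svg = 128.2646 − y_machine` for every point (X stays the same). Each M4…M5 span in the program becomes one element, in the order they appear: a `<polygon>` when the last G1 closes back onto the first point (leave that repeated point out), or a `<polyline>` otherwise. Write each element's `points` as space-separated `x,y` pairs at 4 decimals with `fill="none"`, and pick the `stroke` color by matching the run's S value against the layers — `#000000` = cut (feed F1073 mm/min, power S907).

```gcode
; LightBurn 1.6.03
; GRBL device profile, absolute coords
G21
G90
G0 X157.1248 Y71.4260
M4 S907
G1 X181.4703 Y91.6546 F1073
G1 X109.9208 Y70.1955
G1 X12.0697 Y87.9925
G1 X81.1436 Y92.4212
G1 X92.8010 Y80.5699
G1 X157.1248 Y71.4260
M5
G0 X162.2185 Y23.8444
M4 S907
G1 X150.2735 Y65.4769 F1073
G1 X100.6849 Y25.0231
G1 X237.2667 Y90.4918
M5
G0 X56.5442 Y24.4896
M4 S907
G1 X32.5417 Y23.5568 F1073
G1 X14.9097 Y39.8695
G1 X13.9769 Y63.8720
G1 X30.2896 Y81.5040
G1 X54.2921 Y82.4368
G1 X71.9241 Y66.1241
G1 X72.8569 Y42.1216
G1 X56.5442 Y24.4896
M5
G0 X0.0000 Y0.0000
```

<svg xmlns="http://www.w3.org/2000/svg" width="244.1749mm" height="128.2646mm" viewBox="0 0 244.1749 128.2646">
  <polygon points="157.1248,56.8386 181.4703,36.6100 109.9208,58.0691 12.0697,40.2721 81.1436,35.8434 92.8010,47.6947" fill="none" stroke="#000000"/>
  <polyline points="162.2185,104.4202 150.2735,62.7877 100.6849,103.2415 237.2667,37.7728" fill="none" stroke="#000000"/>
  <polygon points="56.5442,103.7750 32.5417,104.7078 14.9097,88.3951 13.9769,64.3926 30.2896,46.7606 54.2921,45.8278 71.9241,62.1405 72.8569,86.1430" fill="none" stroke="#000000"/>
</svg>

y_svg = 128.2646 − y_m. Every run uses S907, so all elements get stroke `#000000` (cut).

[1] closed run; points: 157.1248,56.8386 181.4703,36.6100 109.9208,58.0691 12.0697,40.2721 81.1436,35.8434 92.8010,47.6947

[2] open run; points: 162.2185,104.4202 150.2735,62.7877 100.6849,103.2415 237.2667,37.7728

[3] closed run; points: 56.5442,103.7750 32.5417,104.7078 14.9097,88.3951 13.9769,64.3926 30.2896,46.7606 54.2921,45.8278 71.9241,62.1405 72.8569,86.1430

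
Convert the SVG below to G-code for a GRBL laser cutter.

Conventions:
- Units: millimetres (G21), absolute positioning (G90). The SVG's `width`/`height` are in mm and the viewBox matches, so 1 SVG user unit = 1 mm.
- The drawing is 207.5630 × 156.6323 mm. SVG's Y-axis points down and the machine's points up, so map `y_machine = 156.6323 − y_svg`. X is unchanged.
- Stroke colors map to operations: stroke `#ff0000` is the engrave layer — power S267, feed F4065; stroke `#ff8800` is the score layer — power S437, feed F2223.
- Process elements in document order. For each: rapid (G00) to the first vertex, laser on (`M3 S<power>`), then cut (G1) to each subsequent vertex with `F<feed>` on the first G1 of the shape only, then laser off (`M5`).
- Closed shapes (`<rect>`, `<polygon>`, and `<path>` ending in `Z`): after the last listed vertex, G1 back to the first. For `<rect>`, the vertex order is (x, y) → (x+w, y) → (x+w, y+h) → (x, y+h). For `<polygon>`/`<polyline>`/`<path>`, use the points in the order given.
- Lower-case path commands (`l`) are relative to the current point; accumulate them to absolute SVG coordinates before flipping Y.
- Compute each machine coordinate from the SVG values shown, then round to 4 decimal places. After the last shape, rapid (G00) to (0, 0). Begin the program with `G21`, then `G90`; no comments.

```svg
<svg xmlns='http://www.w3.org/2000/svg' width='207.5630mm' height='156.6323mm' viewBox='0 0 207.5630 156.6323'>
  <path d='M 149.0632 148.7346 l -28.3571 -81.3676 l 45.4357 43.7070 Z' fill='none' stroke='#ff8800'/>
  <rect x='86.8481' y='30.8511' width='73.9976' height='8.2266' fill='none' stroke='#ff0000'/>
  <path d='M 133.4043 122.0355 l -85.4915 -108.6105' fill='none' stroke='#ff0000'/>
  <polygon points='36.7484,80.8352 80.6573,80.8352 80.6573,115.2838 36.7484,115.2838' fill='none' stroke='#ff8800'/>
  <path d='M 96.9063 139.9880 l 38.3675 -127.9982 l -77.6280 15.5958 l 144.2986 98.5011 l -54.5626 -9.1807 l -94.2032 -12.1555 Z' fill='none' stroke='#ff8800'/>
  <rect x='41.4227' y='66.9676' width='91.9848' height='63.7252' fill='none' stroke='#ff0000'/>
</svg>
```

G21
G90
G00 X149.0632 Y7.8977
M3 S437
G1 X120.7061 Y89.2653 F2223
G1 X166.1418 Y45.5583
G1 X149.0632 Y7.8977
M5
G00 X86.8481 Y125.7812
M3 S267
G1 X160.8457 Y125.7812 F4065
G1 X160.8457 Y117.5546
G1 X86.8481 Y117.5546
G1 X86.8481 Y125.7812
M5
G00 X133.4043 Y34.5968
M3 S267
G1 X47.9128 Y143.2073 F4065
M5
G00 X36.7484 Y75.7971
M3 S437
G1 X80.6573 Y75.7971 F2223
G1 X80.6573 Y41.3485
G1 X36.7484 Y41.3485
G1 X36.7484 Y75.7971
M5
G00 X96.9063 Y16.6443
M3 S437
G1 X135.2738 Y144.6425 F2223
G1 X57.6458 Y129.0467
G1 X201.9444 Y30.5456
G1 X147.3818 Y39.7263
G1 X53.1786 Y51.8818
G1 X96.9063 Y16.6443
M5
G00 X41.4227 Y89.6647
M3 S267
G1 X133.4075 Y89.6647 F4065
G1 X133.4075 Y25.9395
G1 X41.4227 Y25.9395
G1 X41.4227 Y89.6647
M5
G00 X0.0000 Y0.0000

1 u = 1 mm; y_m = 156.6323 − y.

[1] `<path>` closed polygon, #ff8800→score S437 F2223: (149.0632,7.8977) → (120.7061,89.2653) → (166.1418,45.5583) → (149.0632,7.8977) (closed)

[2] `<rect>` rectangle, #ff0000→engrave S267 F4065: (86.8481,125.7812) → (160.8457,125.7812) → (160.8457,117.5546) → (86.8481,117.5546) → (86.8481,125.7812) (closed)

[3] `<path>` line segment, #ff0000→engrave S267 F4065: (133.4043,34.5968) → (47.9128,143.2073)

[4] `<polygon>` rectangle, #ff8800→score S437 F2223: (36.7484,75.7971) → (80.6573,75.7971) → (80.6573,41.3485) → (36.7484,41.3485) → (36.7484,75.7971) (closed)

[5] `<path>` closed polygon, #ff8800→score S437 F2223: (96.9063,16.6443) → (135.2738,144.6425) → (57.6458,129.0467) → (201.9444,30.5456) → (147.3818,39.7263) → (53.1786,51.8818) → (96.9063,16.6443) (closed)

[6] `<rect>` rectangle, #ff0000→engrave S267 F4065: (41.4227,89.6647) → (133.4075,89.6647) → (133.4075,25.9395) → (41.4227,25.9395) → (41.4227,89.6647) (closed)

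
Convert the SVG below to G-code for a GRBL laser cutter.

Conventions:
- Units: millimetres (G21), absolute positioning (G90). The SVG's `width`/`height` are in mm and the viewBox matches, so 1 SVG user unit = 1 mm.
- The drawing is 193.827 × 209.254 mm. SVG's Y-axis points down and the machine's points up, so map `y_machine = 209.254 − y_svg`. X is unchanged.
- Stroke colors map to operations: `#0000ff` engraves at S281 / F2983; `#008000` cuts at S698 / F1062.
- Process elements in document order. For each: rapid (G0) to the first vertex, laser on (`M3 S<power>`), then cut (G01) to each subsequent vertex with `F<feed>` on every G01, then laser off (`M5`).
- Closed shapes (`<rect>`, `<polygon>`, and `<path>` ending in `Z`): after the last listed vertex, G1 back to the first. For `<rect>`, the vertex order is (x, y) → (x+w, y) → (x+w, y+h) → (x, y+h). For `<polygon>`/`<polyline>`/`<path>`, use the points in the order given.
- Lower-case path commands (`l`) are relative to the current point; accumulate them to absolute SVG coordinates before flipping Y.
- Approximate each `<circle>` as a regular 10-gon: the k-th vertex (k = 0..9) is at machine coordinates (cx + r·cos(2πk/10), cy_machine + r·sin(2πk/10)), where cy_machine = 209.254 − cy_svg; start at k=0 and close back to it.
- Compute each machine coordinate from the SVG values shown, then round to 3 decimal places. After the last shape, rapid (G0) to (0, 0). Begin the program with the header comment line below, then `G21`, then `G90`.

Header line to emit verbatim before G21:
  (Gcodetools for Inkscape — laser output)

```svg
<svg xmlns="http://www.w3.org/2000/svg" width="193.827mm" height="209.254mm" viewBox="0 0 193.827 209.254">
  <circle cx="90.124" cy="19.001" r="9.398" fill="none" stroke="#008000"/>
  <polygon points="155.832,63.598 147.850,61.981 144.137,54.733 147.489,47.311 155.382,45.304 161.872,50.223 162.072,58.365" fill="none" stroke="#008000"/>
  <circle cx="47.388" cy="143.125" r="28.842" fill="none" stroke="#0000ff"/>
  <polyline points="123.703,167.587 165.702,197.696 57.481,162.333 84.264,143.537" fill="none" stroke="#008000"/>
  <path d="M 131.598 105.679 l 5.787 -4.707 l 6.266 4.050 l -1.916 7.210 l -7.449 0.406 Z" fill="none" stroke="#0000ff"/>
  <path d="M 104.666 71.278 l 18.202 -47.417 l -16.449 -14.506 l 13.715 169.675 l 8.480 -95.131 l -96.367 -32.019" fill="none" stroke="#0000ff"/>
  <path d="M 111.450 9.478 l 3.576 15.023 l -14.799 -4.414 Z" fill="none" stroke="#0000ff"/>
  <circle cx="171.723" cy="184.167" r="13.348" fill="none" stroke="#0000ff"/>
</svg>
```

(Gcodetools for Inkscape — laser output)
G21
G90
G0 X99.522 Y190.253
M3 S698
G01 X97.727 Y195.777 F1062
G01 X93.028 Y199.191 F1062
G01 X87.220 Y199.191 F1062
G01 X82.521 Y195.777 F1062
G01 X80.726 Y190.253 F1062
G01 X82.521 Y184.729 F1062
G01 X87.220 Y181.315 F1062
G01 X93.028 Y181.315 F1062
G01 X97.727 Y184.729 F1062
G01 X99.522 Y190.253 F1062
M5
G0 X155.832 Y145.656
M3 S698
G01 X147.850 Y147.273 F1062
G01 X144.137 Y154.521 F1062
G01 X147.489 Y161.943 F1062
G01 X155.382 Y163.950 F1062
G01 X161.872 Y159.031 F1062
G01 X162.072 Y150.889 F1062
G01 X155.832 Y145.656 F1062
M5
G0 X76.230 Y66.129
M3 S281
G01 X70.722 Y83.082 F2983
G01 X56.301 Y93.559 F2983
G01 X38.475 Y93.559 F2983
G01 X24.054 Y83.082 F2983
G01 X18.546 Y66.129 F2983
G01 X24.054 Y49.176 F2983
G01 X38.475 Y38.699 F2983
G01 X56.301 Y38.699 F2983
G01 X70.722 Y49.176 F2983
G01 X76.230 Y66.129 F2983
M5
G0 X123.703 Y41.667
M3 S698
G01 X165.702 Y11.558 F1062
G01 X57.481 Y46.921 F1062
G01 X84.264 Y65.717 F1062
M5
G0 X131.598 Y103.575
M3 S281
G01 X137.385 Y108.282 F2983
G01 X143.651 Y104.232 F2983
G01 X141.735 Y97.022 F2983
G01 X134.286 Y96.616 F2983
G01 X131.598 Y103.575 F2983
M5
G0 X104.666 Y137.976
M3 S281
G01 X122.868 Y185.393 F2983
G01 X106.419 Y199.899 F2983
G01 X120.134 Y30.224 F2983
G01 X128.614 Y125.355 F2983
G01 X32.247 Y157.374 F2983
M5
G0 X111.450 Y199.776
M3 S281
G01 X115.026 Y184.753 F2983
G01 X100.227 Y189.167 F2983
G01 X111.450 Y199.776 F2983
M5
G0 X185.071 Y25.087
M3 S281
G01 X182.522 Y32.933 F2983
G01 X175.848 Y37.782 F2983
G01 X167.598 Y37.782 F2983
G01 X160.924 Y32.933 F2983
G01 X158.375 Y25.087 F2983
G01 X160.924 Y17.241 F2983
G01 X167.598 Y12.392 F2983
G01 X175.848 Y12.392 F2983
G01 X182.522 Y17.241 F2983
G01 X185.071 Y25.087 F2983
M5
G0 X0.000 Y0.000

Since the viewBox matches the mm dimensions, user units are millimetres directly. The only transform is the Y-flip y_m = 209.254 − y_svg.

Shape 1 is a circle drawn with `<circle>`. Its stroke #008000 means cut at S698, F1062. After flipping Y the toolpath is (99.522,190.253) → (97.727,195.777) → (93.028,199.191) → (87.220,199.191) → (82.521,195.777) → (80.726,190.253) → (82.521,184.729) → (87.220,181.315) → (93.028,181.315) → (97.727,184.729) → (99.522,190.253), returning to the start.

Shape 2 is a regular polygon drawn with `<polygon>`. Its stroke #008000 means cut at S698, F1062. After flipping Y the toolpath is (155.832,145.656) → (147.850,147.273) → (144.137,154.521) → (147.489,161.943) → (155.382,163.950) → (161.872,159.031) → (162.072,150.889) → (155.832,145.656), returning to the start.

Shape 3 is a circle drawn with `<circle>`. Its stroke #0000ff means engrave at S281, F2983. After flipping Y the toolpath is (76.230,66.129) → (70.722,83.082) → (56.301,93.559) → (38.475,93.559) → (24.054,83.082) → (18.546,66.129) → (24.054,49.176) → (38.475,38.699) → (56.301,38.699) → (70.722,49.176) → (76.230,66.129), returning to the start.

Shape 4 is a open polyline drawn with `<polyline>`. Its stroke #008000 means cut at S698, F1062. After flipping Y the toolpath is (123.703,41.667) → (165.702,11.558) → (57.481,46.921) → (84.264,65.717).

Shape 5 is a regular polygon drawn with `<path>`. Its stroke #0000ff means engrave at S281, F2983. After flipping Y the toolpath is (131.598,103.575) → (137.385,108.282) → (143.651,104.232) → (141.735,97.022) → (134.286,96.616) → (131.598,103.575), returning to the start.

Shape 6 is a open polyline drawn with `<path>`. Its stroke #0000ff means engrave at S281, F2983. After flipping Y the toolpath is (104.666,137.976) → (122.868,185.393) → (106.419,199.899) → (120.134,30.224) → (128.614,125.355) → (32.247,157.374).

Shape 7 is a regular polygon drawn with `<path>`. Its stroke #0000ff means engrave at S281, F2983. After flipping Y the toolpath is (111.450,199.776) → (115.026,184.753) → (100.227,189.167) → (111.450,199.776), returning to the start.

Shape 8 is a circle drawn with `<circle>`. Its stroke #0000ff means engrave at S281, F2983. After flipping Y the toolpath is (185.071,25.087) → (182.522,32.933) → (175.848,37.782) → (167.598,37.782) → (160.924,32.933) → (158.375,25.087) → (160.924,17.241) → (167.598,12.392) → (175.848,12.392) → (182.522,17.241) → (185.071,25.087), returning to the start.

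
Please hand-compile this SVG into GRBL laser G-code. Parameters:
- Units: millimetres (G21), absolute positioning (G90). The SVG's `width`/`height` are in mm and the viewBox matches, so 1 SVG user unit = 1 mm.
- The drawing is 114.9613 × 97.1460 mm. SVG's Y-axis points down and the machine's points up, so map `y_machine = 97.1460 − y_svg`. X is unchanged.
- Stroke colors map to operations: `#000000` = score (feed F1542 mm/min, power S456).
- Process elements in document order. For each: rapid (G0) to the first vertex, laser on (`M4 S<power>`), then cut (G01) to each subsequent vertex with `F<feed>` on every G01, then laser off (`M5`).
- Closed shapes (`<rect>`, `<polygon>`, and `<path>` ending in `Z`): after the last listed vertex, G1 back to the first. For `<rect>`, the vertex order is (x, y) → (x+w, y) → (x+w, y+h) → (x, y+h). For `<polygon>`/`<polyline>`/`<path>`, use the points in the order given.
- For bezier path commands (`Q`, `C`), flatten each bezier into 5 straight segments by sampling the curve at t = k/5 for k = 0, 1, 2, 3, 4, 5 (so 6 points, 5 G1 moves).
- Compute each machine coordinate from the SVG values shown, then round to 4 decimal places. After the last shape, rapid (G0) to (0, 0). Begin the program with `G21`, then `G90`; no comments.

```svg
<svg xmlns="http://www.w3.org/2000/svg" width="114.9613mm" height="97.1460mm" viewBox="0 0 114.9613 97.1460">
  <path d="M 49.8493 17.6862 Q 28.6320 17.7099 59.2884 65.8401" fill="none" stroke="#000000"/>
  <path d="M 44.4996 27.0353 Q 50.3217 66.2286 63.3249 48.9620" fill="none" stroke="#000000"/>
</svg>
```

viewBox `0 0 114.9613 97.1460` with mm width/height → 1 unit = 1 mm. Flip: y_m = 97.1460 − y_svg.

**Shape 1** — `<path>` quadratic bezier, stroke `#000000` → score (S456, F1542). Control points (SVG): P0=(49.8493,17.6862), P1=(28.6320,17.7099), P2=(59.2884,65.8401); sampled at t=k/5. Machine vertices: (49.8493,79.4598) → (43.4373,77.5261) → (41.1753,71.7438) → (43.0631,62.1130) → (49.1008,48.6337) → (59.2884,31.3059). Open path.

**Shape 2** — `<path>` quadratic bezier, stroke `#000000` → score (S456, F1542). Control points (SVG): P0=(44.4996,27.0353), P1=(50.3217,66.2286), P2=(63.3249,48.9620); sampled at t=k/5. Machine vertices: (44.4996,70.1107) → (47.1157,56.6918) → (50.3063,47.7896) → (54.0713,43.4043) → (58.4109,43.5358) → (63.3249,48.1840). Open path.

G21
G90
G0 X49.8493 Y79.4598
M4 S456
G01 X43.4373 Y77.5261 F1542
G01 X41.1753 Y71.7438 F1542
G01 X43.0631 Y62.1130 F1542
G01 X49.1008 Y48.6337 F1542
G01 X59.2884 Y31.3059 F1542
M5
G0 X44.4996 Y70.1107
M4 S456
G01 X47.1157 Y56.6918 F1542
G01 X50.3063 Y47.7896 F1542
G01 X54.0713 Y43.4043 F1542
G01 X58.4109 Y43.5358 F1542
G01 X63.3249 Y48.1840 F1542
M5
G0 X0.0000 Y0.0000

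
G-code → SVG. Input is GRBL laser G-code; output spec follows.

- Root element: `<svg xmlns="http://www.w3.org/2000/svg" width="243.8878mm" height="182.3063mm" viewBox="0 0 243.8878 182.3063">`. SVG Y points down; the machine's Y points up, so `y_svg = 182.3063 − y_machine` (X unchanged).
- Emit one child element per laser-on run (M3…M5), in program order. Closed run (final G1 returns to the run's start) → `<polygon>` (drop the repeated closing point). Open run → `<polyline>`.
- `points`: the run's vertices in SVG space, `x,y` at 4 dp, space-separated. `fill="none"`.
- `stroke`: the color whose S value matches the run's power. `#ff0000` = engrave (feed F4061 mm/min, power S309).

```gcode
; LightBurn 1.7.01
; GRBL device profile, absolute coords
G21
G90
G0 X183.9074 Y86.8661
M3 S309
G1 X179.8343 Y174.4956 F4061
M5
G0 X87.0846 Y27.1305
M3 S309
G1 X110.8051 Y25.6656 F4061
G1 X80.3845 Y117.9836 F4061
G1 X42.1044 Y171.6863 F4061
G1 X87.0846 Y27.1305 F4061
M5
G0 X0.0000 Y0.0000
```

<svg xmlns="http://www.w3.org/2000/svg" width="243.8878mm" height="182.3063mm" viewBox="0 0 243.8878 182.3063">
  <polyline points="183.9074,95.4402 179.8343,7.8107" fill="none" stroke="#ff0000"/>
  <polygon points="87.0846,155.1758 110.8051,156.6407 80.3845,64.3227 42.1044,10.6200" fill="none" stroke="#ff0000"/>
</svg>

Each laser-on run becomes one SVG element. Flip Y back into SVG space with y_svg = 182.3063 − y_machine. Every run uses S309, so all elements get stroke `#ff0000` (engrave).

Run 1: The run is open, so emit a `<polyline>` with points (Y-flipped): 183.9074,95.4402 179.8343,7.8107.

Run 2: The run returns to its start, so emit a `<polygon>` with points (Y-flipped): 87.0846,155.1758 110.8051,156.6407 80.3845,64.3227 42.1044,10.6200.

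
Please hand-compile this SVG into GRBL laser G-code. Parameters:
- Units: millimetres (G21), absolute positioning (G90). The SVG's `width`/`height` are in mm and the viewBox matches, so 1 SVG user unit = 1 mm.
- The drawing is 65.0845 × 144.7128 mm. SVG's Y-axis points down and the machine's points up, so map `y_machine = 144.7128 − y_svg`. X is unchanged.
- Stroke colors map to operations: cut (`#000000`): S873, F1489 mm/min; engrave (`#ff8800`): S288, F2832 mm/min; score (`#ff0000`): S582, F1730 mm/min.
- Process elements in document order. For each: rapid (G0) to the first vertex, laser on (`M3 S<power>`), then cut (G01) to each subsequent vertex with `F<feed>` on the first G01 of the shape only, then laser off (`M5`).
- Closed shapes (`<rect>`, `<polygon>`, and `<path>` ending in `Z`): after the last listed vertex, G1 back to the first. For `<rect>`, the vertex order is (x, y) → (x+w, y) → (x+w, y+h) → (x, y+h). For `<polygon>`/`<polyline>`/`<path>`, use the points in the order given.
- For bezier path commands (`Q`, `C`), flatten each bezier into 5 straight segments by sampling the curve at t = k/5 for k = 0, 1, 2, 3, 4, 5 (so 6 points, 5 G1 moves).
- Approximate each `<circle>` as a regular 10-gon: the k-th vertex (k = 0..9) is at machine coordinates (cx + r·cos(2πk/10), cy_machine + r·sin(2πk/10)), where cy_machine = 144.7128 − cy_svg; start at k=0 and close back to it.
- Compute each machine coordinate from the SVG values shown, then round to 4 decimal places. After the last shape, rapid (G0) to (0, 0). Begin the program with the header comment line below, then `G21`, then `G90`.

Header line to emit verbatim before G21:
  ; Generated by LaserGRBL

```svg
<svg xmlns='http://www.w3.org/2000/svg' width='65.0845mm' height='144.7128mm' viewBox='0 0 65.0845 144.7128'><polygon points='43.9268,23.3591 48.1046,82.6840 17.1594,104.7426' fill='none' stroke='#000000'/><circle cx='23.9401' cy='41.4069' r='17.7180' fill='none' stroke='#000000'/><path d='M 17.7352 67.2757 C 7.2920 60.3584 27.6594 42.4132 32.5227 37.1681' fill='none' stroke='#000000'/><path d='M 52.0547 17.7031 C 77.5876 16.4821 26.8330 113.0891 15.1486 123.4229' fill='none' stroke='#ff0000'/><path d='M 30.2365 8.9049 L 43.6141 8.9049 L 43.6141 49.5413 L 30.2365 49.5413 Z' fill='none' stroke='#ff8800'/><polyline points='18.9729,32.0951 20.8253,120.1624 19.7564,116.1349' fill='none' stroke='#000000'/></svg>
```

Since the viewBox matches the mm dimensions, user units are millimetres directly. The only transform is the Y-flip y_m = 144.7128 − y_svg.

Shape 1 is a closed polygon drawn with `<polygon>`. Its stroke #000000 means cut at S873, F1489. After flipping Y the toolpath is (43.9268,121.3537) → (48.1046,62.0288) → (17.1594,39.9702) → (43.9268,121.3537), returning to the start.

Shape 2 is a circle drawn with `<circle>`. Its stroke #000000 means cut at S873, F1489. After flipping Y the toolpath is (41.6581,103.3059) → (38.2743,113.7203) → (29.4153,120.1567) → (18.4649,120.1567) → (9.6059,113.7203) → (6.2221,103.3059) → (9.6059,92.8915) → (18.4649,86.4551) → (29.4153,86.4551) → (38.2743,92.8915) → (41.6581,103.3059), returning to the start.

Shape 3 is a cubic bezier drawn with `<path>`. Its stroke #000000 means cut at S873, F1489. After flipping Y the toolpath is (17.7352,77.4371) → (14.7960,82.7210) → (17.0283,89.5127) → (22.2089,96.6731) → (28.1147,103.0635) → (32.5227,107.5447).

Shape 4 is a cubic bezier drawn with `<path>`. Its stroke #ff0000 means score at S582, F1730. After flipping Y the toolpath is (52.0547,127.0097) → (59.1428,117.4757) → (53.4591,93.2999) → (40.5407,63.3191) → (25.9248,36.3702) → (15.1486,21.2899).

Shape 5 is a rectangle drawn with `<path>`. Its stroke #ff8800 means engrave at S288, F2832. After flipping Y the toolpath is (30.2365,135.8079) → (43.6141,135.8079) → (43.6141,95.1715) → (30.2365,95.1715) → (30.2365,135.8079), returning to the start.

Shape 6 is a open polyline drawn with `<polyline>`. Its stroke #000000 means cut at S873, F1489. After flipping Y the toolpath is (18.9729,112.6177) → (20.8253,24.5504) → (19.7564,28.5779).

; Generated by LaserGRBL
G21
G90
G0 X43.9268 Y121.3537
M3 S873
G01 X48.1046 Y62.0288 F1489
G01 X17.1594 Y39.9702
G01 X43.9268 Y121.3537
M5
G0 X41.6581 Y103.3059
M3 S873
G01 X38.2743 Y113.7203 F1489
G01 X29.4153 Y120.1567
G01 X18.4649 Y120.1567
G01 X9.6059 Y113.7203
G01 X6.2221 Y103.3059
G01 X9.6059 Y92.8915
G01 X18.4649 Y86.4551
G01 X29.4153 Y86.4551
G01 X38.2743 Y92.8915
G01 X41.6581 Y103.3059
M5
G0 X17.7352 Y77.4371
M3 S873
G01 X14.7960 Y82.7210 F1489
G01 X17.0283 Y89.5127
G01 X22.2089 Y96.6731
G01 X28.1147 Y103.0635
G01 X32.5227 Y107.5447
M5
G0 X52.0547 Y127.0097
M3 S582
G01 X59.1428 Y117.4757 F1730
G01 X53.4591 Y93.2999
G01 X40.5407 Y63.3191
G01 X25.9248 Y36.3702
G01 X15.1486 Y21.2899
M5
G0 X30.2365 Y135.8079
M3 S288
G01 X43.6141 Y135.8079 F2832
G01 X43.6141 Y95.1715
G01 X30.2365 Y95.1715
G01 X30.2365 Y135.8079
M5
G0 X18.9729 Y112.6177
M3 S873
G01 X20.8253 Y24.5504 F1489
G01 X19.7564 Y28.5779
M5
G0 X0.0000 Y0.0000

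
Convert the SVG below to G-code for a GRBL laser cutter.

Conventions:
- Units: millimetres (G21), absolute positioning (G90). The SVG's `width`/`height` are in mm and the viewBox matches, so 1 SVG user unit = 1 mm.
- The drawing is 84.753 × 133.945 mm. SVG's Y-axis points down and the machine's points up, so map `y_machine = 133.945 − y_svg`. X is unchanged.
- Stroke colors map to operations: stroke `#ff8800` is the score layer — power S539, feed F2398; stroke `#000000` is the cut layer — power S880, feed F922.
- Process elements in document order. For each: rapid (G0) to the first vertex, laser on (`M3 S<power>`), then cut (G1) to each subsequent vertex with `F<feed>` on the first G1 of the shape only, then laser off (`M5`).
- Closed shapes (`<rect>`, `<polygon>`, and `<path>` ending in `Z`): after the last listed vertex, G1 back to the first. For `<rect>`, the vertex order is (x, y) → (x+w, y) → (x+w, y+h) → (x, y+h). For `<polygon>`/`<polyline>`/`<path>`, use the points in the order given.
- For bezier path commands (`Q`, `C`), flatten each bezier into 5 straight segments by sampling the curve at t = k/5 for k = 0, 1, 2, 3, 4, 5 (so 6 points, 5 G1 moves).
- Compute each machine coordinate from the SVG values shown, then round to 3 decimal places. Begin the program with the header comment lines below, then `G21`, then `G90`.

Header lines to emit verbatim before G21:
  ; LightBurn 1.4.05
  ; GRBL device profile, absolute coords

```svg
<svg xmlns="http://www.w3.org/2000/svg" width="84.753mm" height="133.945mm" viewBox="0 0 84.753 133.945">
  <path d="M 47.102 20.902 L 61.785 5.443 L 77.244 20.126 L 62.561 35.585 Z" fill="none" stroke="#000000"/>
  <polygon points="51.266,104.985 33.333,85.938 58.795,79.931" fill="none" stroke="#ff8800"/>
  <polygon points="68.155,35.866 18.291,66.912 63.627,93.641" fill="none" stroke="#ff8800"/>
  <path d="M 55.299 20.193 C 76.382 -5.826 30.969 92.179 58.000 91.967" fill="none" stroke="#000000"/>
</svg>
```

; LightBurn 1.4.05
; GRBL device profile, absolute coords
G21
G90
G0 X47.102 Y113.043
M3 S880
G1 X61.785 Y128.502 F922
G1 X77.244 Y113.819
G1 X62.561 Y98.360
G1 X47.102 Y113.043
M5
G0 X51.266 Y28.960
M3 S539
G1 X33.333 Y48.007 F2398
G1 X58.795 Y54.014
G1 X51.266 Y28.960
M5
G0 X68.155 Y98.079
M3 S539
G1 X18.291 Y67.033 F2398
G1 X63.627 Y40.304
G1 X68.155 Y98.079
M5
G0 X55.299 Y113.752
M3 S880
G1 X61.081 Y116.258 F922
G1 X57.573 Y99.667
G1 X51.444 Y74.644
G1 X49.363 Y51.859
G1 X58.000 Y41.978
M5

Since the viewBox matches the mm dimensions, user units are millimetres directly. The only transform is the Y-flip y_m = 133.945 − y_svg.

Shape 1 is a regular polygon drawn with `<path>`. Its stroke #000000 means cut at S880, F922. After flipping Y the toolpath is (47.102,113.043) → (61.785,128.502) → (77.244,113.819) → (62.561,98.360) → (47.102,113.043), returning to the start.

Shape 2 is a regular polygon drawn with `<polygon>`. Its stroke #ff8800 means score at S539, F2398. After flipping Y the toolpath is (51.266,28.960) → (33.333,48.007) → (58.795,54.014) → (51.266,28.960), returning to the start.

Shape 3 is a closed polygon drawn with `<polygon>`. Its stroke #ff8800 means score at S539, F2398. After flipping Y the toolpath is (68.155,98.079) → (18.291,67.033) → (63.627,40.304) → (68.155,98.079), returning to the start.

Shape 4 is a cubic bezier drawn with `<path>`. Its stroke #000000 means cut at S880, F922. After flipping Y the toolpath is (55.299,113.752) → (61.081,116.258) → (57.573,99.667) → (51.444,74.644) → (49.363,51.859) → (58.000,41.978).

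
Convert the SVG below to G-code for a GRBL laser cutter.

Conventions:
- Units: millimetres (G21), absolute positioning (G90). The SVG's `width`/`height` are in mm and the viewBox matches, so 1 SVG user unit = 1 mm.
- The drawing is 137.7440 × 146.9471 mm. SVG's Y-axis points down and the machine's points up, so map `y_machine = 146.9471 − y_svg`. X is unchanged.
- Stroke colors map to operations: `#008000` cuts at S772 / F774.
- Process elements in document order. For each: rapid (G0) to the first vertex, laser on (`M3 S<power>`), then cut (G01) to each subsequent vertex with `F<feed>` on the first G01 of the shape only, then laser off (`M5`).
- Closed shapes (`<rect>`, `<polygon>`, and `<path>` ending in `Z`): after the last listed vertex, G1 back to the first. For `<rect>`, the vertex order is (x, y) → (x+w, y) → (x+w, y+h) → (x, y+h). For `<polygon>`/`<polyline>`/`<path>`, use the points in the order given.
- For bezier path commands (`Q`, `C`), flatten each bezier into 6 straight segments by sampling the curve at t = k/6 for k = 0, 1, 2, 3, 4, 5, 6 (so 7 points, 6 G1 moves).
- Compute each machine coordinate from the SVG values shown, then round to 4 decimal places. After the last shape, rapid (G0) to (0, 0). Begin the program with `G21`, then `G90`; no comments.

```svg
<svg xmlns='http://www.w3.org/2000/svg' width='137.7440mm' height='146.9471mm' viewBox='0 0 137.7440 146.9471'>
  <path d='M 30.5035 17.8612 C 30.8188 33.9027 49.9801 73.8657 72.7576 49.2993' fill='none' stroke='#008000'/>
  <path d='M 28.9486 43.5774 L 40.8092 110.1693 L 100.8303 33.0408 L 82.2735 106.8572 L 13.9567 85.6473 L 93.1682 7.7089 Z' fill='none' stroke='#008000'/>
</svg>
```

G21
G90
G0 X30.5035 Y129.0859
M3 S772
G01 X32.1611 Y119.4812 F774
G01 X36.5367 Y108.3465
G01 X43.2072 Y98.1389
G01 X51.7496 Y91.3152
G01 X61.7407 Y90.3326
G01 X72.7576 Y97.6478
M5
G0 X28.9486 Y103.3697
M3 S772
G01 X40.8092 Y36.7778 F774
G01 X100.8303 Y113.9063
G01 X82.2735 Y40.0899
G01 X13.9567 Y61.2998
G01 X93.1682 Y139.2382
G01 X28.9486 Y103.3697
M5
G0 X0.0000 Y0.0000

1 u = 1 mm; y_m = 146.9471 − y.

[1] `<path>` cubic bezier, #008000→cut S772 F774: (30.5035,129.0859) → (32.1611,119.4812) → (36.5367,108.3465) → (43.2072,98.1389) → (51.7496,91.3152) → (61.7407,90.3326) → (72.7576,97.6478)

[2] `<path>` closed polygon, #008000→cut S772 F774: (28.9486,103.3697) → (40.8092,36.7778) → (100.8303,113.9063) → (82.2735,40.0899) → (13.9567,61.2998) → (93.1682,139.2382) → (28.9486,103.3697) (closed)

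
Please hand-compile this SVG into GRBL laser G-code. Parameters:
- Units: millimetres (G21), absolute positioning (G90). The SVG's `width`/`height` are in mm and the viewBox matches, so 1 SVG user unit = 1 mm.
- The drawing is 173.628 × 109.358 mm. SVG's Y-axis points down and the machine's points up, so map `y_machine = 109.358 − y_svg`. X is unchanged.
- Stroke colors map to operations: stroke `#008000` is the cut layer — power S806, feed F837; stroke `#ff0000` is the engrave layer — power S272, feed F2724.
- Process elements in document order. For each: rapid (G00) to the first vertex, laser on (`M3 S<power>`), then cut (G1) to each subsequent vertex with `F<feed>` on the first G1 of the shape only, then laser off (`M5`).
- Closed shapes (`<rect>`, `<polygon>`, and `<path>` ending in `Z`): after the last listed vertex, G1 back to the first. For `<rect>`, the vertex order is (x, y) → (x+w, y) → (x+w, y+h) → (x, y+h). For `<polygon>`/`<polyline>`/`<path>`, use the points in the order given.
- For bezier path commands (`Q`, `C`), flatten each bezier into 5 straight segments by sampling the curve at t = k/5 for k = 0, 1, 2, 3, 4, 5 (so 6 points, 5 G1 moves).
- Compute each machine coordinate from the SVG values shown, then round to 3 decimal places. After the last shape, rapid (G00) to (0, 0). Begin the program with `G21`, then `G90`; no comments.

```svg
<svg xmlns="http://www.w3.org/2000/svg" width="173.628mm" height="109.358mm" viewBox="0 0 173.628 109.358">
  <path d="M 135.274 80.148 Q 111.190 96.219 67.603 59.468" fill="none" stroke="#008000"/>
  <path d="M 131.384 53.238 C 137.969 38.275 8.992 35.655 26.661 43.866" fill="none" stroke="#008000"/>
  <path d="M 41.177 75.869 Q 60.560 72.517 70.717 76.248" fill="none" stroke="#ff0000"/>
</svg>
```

1 u = 1 mm; y_m = 109.358 − y.

[1] `<path>` quadratic bezier, #008000→cut S806 F837: (135.274,29.210) → (124.860,24.894) → (112.886,24.805) → (99.352,28.941) → (84.258,37.302) → (67.603,49.890)

[2] `<path>` cubic bezier, #008000→cut S806 F837: (131.384,56.120) → (121.325,63.629) → (92.278,68.248) → (57.787,70.050) → (31.399,69.107) → (26.661,65.492)

[3] `<path>` quadratic bezier, #ff0000→engrave S272 F2724: (41.177,33.489) → (48.561,34.546) → (55.207,35.037) → (61.115,34.962) → (66.285,34.319) → (70.717,33.110)

G21
G90
G00 X135.274 Y29.210
M3 S806
G1 X124.860 Y24.894 F837
G1 X112.886 Y24.805
G1 X99.352 Y28.941
G1 X84.258 Y37.302
G1 X67.603 Y49.890
M5
G00 X131.384 Y56.120
M3 S806
G1 X121.325 Y63.629 F837
G1 X92.278 Y68.248
G1 X57.787 Y70.050
G1 X31.399 Y69.107
G1 X26.661 Y65.492
M5
G00 X41.177 Y33.489
M3 S272
G1 X48.561 Y34.546 F2724
G1 X55.207 Y35.037
G1 X61.115 Y34.962
G1 X66.285 Y34.319
G1 X70.717 Y33.110
M5
G00 X0.000 Y0.000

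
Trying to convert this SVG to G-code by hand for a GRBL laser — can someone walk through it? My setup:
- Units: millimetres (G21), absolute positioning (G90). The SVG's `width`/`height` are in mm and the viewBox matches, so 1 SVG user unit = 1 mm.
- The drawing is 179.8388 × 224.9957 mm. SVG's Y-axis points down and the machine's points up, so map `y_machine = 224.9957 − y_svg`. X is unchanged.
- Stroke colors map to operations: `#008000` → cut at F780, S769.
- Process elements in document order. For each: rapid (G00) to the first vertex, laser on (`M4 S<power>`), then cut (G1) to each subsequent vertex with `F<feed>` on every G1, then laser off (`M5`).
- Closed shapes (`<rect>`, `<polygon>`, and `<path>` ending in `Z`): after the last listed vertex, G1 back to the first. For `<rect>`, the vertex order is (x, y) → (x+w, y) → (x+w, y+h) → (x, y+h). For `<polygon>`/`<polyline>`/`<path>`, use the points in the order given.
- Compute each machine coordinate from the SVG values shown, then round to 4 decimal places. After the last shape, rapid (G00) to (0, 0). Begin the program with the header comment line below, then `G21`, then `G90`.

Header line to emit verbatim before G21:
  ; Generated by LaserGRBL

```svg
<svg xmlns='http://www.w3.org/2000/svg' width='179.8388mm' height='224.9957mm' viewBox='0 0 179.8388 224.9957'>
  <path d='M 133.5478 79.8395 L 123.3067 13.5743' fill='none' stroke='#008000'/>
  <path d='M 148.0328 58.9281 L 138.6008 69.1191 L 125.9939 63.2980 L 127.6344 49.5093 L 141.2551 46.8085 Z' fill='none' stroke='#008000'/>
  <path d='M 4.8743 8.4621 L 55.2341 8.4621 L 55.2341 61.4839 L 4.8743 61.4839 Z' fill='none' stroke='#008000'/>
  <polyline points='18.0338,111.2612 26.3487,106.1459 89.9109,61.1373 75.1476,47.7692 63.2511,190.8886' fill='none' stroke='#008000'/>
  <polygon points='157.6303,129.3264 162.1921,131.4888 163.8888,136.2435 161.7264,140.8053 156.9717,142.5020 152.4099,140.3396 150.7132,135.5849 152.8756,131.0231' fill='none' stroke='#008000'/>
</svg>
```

; Generated by LaserGRBL
G21
G90
G00 X133.5478 Y145.1562
M4 S769
G1 X123.3067 Y211.4214 F780
M5
G00 X148.0328 Y166.0676
M4 S769
G1 X138.6008 Y155.8766 F780
G1 X125.9939 Y161.6977 F780
G1 X127.6344 Y175.4864 F780
G1 X141.2551 Y178.1872 F780
G1 X148.0328 Y166.0676 F780
M5
G00 X4.8743 Y216.5336
M4 S769
G1 X55.2341 Y216.5336 F780
G1 X55.2341 Y163.5118 F780
G1 X4.8743 Y163.5118 F780
G1 X4.8743 Y216.5336 F780
M5
G00 X18.0338 Y113.7345
M4 S769
G1 X26.3487 Y118.8498 F780
G1 X89.9109 Y163.8584 F780
G1 X75.1476 Y177.2265 F780
G1 X63.2511 Y34.1071 F780
M5
G00 X157.6303 Y95.6693
M4 S769
G1 X162.1921 Y93.5069 F780
G1 X163.8888 Y88.7522 F780
G1 X161.7264 Y84.1904 F780
G1 X156.9717 Y82.4937 F780
G1 X152.4099 Y84.6561 F780
G1 X150.7132 Y89.4108 F780
G1 X152.8756 Y93.9726 F780
G1 X157.6303 Y95.6693 F780
M5
G00 X0.0000 Y0.0000

1 u = 1 mm; y_m = 224.9957 − y.

[1] `<path>` line segment, #008000→cut S769 F780: (133.5478,145.1562) → (123.3067,211.4214)

[2] `<path>` regular polygon, #008000→cut S769 F780: (148.0328,166.0676) → (138.6008,155.8766) → (125.9939,161.6977) → (127.6344,175.4864) → (141.2551,178.1872) → (148.0328,166.0676) (closed)

[3] `<path>` rectangle, #008000→cut S769 F780: (4.8743,216.5336) → (55.2341,216.5336) → (55.2341,163.5118) → (4.8743,163.5118) → (4.8743,216.5336) (closed)

[4] `<polyline>` open polyline, #008000→cut S769 F780: (18.0338,113.7345) → (26.3487,118.8498) → (89.9109,163.8584) → (75.1476,177.2265) → (63.2511,34.1071)

[5] `<polygon>` regular polygon, #008000→cut S769 F780: (157.6303,95.6693) → (162.1921,93.5069) → (163.8888,88.7522) → (161.7264,84.1904) → (156.9717,82.4937) → (152.4099,84.6561) → (150.7132,89.4108) → (152.8756,93.9726) → (157.6303,95.6693) (closed)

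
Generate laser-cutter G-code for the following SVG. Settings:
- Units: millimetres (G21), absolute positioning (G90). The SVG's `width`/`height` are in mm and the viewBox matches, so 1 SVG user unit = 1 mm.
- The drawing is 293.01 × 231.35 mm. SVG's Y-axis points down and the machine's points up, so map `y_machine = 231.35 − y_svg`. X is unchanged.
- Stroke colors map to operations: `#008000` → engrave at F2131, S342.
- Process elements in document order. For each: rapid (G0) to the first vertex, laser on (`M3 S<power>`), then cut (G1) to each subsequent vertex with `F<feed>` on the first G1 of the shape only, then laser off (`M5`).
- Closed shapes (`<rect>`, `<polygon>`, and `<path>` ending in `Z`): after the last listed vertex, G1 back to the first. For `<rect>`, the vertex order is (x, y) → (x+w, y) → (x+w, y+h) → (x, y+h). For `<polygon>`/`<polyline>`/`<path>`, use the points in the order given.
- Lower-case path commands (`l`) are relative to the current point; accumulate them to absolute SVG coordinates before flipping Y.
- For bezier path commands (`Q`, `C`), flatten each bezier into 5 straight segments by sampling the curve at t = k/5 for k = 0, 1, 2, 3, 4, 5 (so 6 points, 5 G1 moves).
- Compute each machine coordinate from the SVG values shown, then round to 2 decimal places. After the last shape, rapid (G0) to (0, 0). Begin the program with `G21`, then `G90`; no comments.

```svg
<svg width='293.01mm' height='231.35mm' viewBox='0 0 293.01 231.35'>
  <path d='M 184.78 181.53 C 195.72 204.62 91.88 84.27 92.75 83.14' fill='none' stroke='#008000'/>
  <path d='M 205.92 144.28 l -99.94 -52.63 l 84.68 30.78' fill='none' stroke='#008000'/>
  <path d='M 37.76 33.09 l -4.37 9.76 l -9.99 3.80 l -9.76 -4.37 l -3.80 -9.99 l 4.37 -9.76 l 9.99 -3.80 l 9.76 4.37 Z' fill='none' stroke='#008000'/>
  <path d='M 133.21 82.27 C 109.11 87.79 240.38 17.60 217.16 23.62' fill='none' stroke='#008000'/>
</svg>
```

viewBox `0 0 293.01 231.35` with mm width/height → 1 unit = 1 mm. Flip: y_m = 231.35 − y_svg.

**Shape 1** — `<path>` cubic bezier, stroke `#008000` → engrave (S342, F2131). Control points (SVG): P0=(184.78,181.53), P1=(195.72,204.62), P2=(91.88,84.27), P3=(92.75,83.14); sampled at t=k/5. Machine vertices: (184.78,49.82) → (179.33,51.08) → (156.86,74.15) → (127.92,106.44) → (103.04,135.33) → (92.75,148.21). Open path.

**Shape 2** — `<path>` open polyline, stroke `#008000` → engrave (S342, F2131). Machine vertices: (205.92,87.07) → (105.98,139.70) → (190.66,108.92). Open path.

**Shape 3** — `<path>` regular polygon, stroke `#008000` → engrave (S342, F2131). Machine vertices: (37.76,198.26) → (33.39,188.50) → (23.40,184.70) → (13.64,189.07) → (9.84,199.06) → (14.21,208.82) → (24.20,212.62) → (33.96,208.25) → (37.76,198.26). Closed: final G1 returns to the first vertex.

**Shape 4** — `<path>` cubic bezier, stroke `#008000` → engrave (S342, F2131). Control points (SVG): P0=(133.21,82.27), P1=(109.11,87.79), P2=(240.38,17.60), P3=(217.16,23.62); sampled at t=k/5. Machine vertices: (133.21,149.08) → (134.92,153.64) → (159.04,169.07) → (190.70,188.10) → (215.03,203.41) → (217.16,207.73). Open path.

G21
G90
G0 X184.78 Y49.82
M3 S342
G1 X179.33 Y51.08 F2131
G1 X156.86 Y74.15
G1 X127.92 Y106.44
G1 X103.04 Y135.33
G1 X92.75 Y148.21
M5
G0 X205.92 Y87.07
M3 S342
G1 X105.98 Y139.70 F2131
G1 X190.66 Y108.92
M5
G0 X37.76 Y198.26
M3 S342
G1 X33.39 Y188.50 F2131
G1 X23.40 Y184.70
G1 X13.64 Y189.07
G1 X9.84 Y199.06
G1 X14.21 Y208.82
G1 X24.20 Y212.62
G1 X33.96 Y208.25
G1 X37.76 Y198.26
M5
G0 X133.21 Y149.08
M3 S342
G1 X134.92 Y153.64 F2131
G1 X159.04 Y169.07
G1 X190.70 Y188.10
G1 X215.03 Y203.41
G1 X217.16 Y207.73
M5
G0 X0.00 Y0.00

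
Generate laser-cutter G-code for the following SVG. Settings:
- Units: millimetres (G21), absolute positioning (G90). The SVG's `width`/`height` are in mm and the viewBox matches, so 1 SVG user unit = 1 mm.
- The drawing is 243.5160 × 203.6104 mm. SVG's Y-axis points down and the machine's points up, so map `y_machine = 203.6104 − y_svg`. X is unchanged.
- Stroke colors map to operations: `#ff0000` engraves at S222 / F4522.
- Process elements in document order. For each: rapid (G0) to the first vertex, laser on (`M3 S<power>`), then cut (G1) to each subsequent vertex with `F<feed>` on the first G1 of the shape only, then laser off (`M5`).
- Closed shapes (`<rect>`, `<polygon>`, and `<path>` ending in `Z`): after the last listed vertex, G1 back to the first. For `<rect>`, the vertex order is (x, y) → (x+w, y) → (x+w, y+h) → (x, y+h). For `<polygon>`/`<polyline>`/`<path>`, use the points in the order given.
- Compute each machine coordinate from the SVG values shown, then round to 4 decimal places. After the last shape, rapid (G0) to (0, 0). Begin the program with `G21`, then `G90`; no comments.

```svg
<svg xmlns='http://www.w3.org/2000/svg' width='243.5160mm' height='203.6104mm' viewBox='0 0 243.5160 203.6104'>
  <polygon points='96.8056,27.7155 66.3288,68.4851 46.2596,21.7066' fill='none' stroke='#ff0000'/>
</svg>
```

G21
G90
G0 X96.8056 Y175.8949
M3 S222
G1 X66.3288 Y135.1253 F4522
G1 X46.2596 Y181.9038
G1 X96.8056 Y175.8949
M5
G0 X0.0000 Y0.0000

Since the viewBox matches the mm dimensions, user units are millimetres directly. The only transform is the Y-flip y_m = 203.6104 − y_svg.

Shape 1 is a regular polygon drawn with `<polygon>`. Its stroke #ff0000 means engrave at S222, F4522. After flipping Y the toolpath is (96.8056,175.8949) → (66.3288,135.1253) → (46.2596,181.9038) → (96.8056,175.8949), returning to the start.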